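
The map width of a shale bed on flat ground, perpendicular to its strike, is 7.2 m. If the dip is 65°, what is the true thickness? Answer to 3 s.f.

True thickness t = w · sin(dip) = 7.2 × sin 65°
t = 7.2 × 0.9063 = 6.525 m

6.53 m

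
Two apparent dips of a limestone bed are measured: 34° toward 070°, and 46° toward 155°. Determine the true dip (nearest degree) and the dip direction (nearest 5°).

Each apparent-dip line lies in the plane. As unit vectors (x east, y north, z up), v₁ plunges 34°→070° and v₂ plunges 46°→155°.
Cross product v₁ × v₂ gives the pole to the plane: n ∝ (0.556, -0.396, 0.574).
tan δ = √(n_x²+n_y²)/n_z = 0.683/0.574, so δ = 50.0°.
Dip direction = atan2(0.556, -0.396) = 125° (azimuth of n's horizontal projection).

true dip 50°, dip direction 125°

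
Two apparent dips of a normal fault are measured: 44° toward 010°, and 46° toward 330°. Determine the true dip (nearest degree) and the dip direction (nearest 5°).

true dip 47°, dip direction 345°

Represent each trace as a vector plunging at its apparent dip toward its trend (east-north-up frame): v₁ = (0.125, 0.708, -0.695), v₂ = (-0.347, 0.602, -0.719).
n = v₁ × v₂ = (-0.092, 0.331, 0.321) (taken with n_z > 0).
True dip = arccos(n_z / |n|) = arccos(0.6829) = 46.9°.
The horizontal component of n points toward azimuth atan2(n_x, n_y) = 345°, the dip direction.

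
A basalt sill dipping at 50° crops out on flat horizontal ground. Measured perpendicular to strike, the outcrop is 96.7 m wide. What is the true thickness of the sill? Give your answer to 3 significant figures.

74.1 m

True thickness t = w · sin(dip) = 96.7 × sin 50°
t = 96.7 × 0.7660 = 74.076 m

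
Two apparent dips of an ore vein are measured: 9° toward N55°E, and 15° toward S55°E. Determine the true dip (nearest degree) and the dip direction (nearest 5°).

Each apparent-dip line lies in the plane. As unit vectors (x east, y north, z up), v₁ plunges 9°→N55°E and v₂ plunges 15°→S55°E.
Cross product v₁ × v₂ gives the pole to the plane: n ∝ (0.233, -0.086, 0.896).
True dip = arccos(n_z / |n|) = arccos(0.9637) = 15.5°.
Dip direction = atan2(0.233, -0.086) = 110° (azimuth of n's horizontal projection).

true dip 15°, dip direction 110°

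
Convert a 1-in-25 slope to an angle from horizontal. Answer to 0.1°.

tan θ = 1/25 = 0.0400
θ = arctan(0.0400) = 2.29°

2.3°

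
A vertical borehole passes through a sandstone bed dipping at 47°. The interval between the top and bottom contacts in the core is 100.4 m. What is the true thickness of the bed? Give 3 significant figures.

68.5 m

True thickness t = h · cos(dip) = 100.4 × cos 47°
t = 100.4 × 0.6820 = 68.473 m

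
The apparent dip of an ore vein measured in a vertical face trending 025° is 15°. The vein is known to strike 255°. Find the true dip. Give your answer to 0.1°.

The section is 50° from the strike.
tan(true dip) = tan 15° / sin 50° = 0.3498
δ = arctan(0.3498) = 19.28°

19.3°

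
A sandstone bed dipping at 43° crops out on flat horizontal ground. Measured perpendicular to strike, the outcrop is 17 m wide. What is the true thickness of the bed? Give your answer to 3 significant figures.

True thickness t = w · sin(dip) = 17 × sin 43°
t = 17 × 0.6820 = 11.594 m

11.6 m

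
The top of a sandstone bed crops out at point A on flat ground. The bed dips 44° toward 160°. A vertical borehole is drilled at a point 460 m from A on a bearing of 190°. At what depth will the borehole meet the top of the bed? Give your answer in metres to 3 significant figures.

The hole lies 30° from the dip direction, so the down-dip offset is 460 × cos 30° = 398.37 m.
Depth = down-dip offset × tan(dip) = 398.37 × tan 44° = 398.37 × 0.9657
Depth = 384.70 m

385 m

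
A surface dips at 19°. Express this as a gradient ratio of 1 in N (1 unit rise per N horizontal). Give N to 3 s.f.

1 : N means tan θ = 1/N, so N = 1/tan 19° = 1/0.3443

1 in 2.90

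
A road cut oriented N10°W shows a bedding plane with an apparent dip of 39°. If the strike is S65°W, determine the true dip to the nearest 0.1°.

40.0°

The section is 75° from the strike.
tan(true dip) = tan 39° / sin 75° = 0.8384
true dip = arctan 0.8384 = 39.97°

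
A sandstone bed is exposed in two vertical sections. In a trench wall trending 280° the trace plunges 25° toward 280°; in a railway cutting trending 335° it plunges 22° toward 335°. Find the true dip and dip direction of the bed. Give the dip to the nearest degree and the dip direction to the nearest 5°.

Each apparent-dip line lies in the plane. As unit vectors (x east, y north, z up), v₁ plunges 25°→280° and v₂ plunges 22°→335°.
Cross product v₁ × v₂ gives the pole to the plane: n ∝ (-0.296, 0.169, 0.688).
tan δ = √(n_x²+n_y²)/n_z = 0.341/0.688, so δ = 26.3°.
The horizontal component of n points toward azimuth atan2(n_x, n_y) = 300°, the dip direction.

true dip 26°, dip direction 300°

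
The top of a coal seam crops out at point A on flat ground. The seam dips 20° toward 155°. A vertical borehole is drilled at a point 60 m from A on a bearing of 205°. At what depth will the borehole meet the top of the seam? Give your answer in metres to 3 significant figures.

14.0 m

The hole lies 50° from the dip direction, so the down-dip offset is 60 × cos 50° = 38.57 m.
Depth = down-dip offset × tan(dip) = 38.57 × tan 20° = 38.57 × 0.3640
Depth = 14.04 m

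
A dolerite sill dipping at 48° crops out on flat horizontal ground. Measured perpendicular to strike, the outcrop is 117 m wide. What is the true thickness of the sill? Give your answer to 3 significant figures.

86.9 m

True thickness t = w · sin(dip) = 117 × sin 48°
t = 117 × 0.7431 = 86.948 m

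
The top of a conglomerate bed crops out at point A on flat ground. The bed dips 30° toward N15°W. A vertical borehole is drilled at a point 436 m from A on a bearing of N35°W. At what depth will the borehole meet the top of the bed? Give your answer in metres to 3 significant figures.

237 m

The hole lies 20° from the dip direction, so the down-dip offset is 436 × cos 20° = 409.71 m.
Depth = down-dip offset × tan(dip) = 409.71 × tan 30° = 409.71 × 0.5774
Depth = 236.54 m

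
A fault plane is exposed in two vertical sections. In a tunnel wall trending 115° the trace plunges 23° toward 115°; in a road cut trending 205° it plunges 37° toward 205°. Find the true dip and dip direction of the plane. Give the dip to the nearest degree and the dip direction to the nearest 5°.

Each apparent-dip line lies in the plane. As unit vectors (x east, y north, z up), v₁ plunges 23°→115° and v₂ plunges 37°→205°.
Cross product v₁ × v₂ gives the pole to the plane: n ∝ (0.049, -0.634, 0.735).
tan δ = √(n_x²+n_y²)/n_z = 0.636/0.735, so δ = 40.9°.
Dip direction = atan2(0.049, -0.634) = 176° (azimuth of n's horizontal projection).

true dip 41°, dip direction 175°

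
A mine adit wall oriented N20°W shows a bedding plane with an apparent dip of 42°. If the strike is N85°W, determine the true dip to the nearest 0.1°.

44.8°

The section is 65° from the strike.
tan(true dip) = tan 42° / sin 65° = 0.9935
true dip = arctan 0.9935 = 44.81°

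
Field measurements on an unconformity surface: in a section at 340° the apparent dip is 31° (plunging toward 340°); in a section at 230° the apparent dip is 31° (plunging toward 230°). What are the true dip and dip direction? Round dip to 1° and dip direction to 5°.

true dip 46°, dip direction 285°

The two traces are lines in the plane: v₁ = (sin 340°·cos 31°, cos 340°·cos 31°, −sin 31°), v₂ = (sin 230°·cos 31°, cos 230°·cos 31°, −sin 31°).
Cross product v₁ × v₂ gives the pole to the plane: n ∝ (-0.699, 0.187, 0.690).
True dip = arccos(n_z / |n|) = arccos(0.6905) = 46.3°.
The horizontal component of n points toward azimuth atan2(n_x, n_y) = 285°, the dip direction.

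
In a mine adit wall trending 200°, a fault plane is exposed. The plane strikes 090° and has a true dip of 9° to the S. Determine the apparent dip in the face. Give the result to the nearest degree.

8°

Angle between strike (090°) and section (200°): β = 70°.
tan α = tan 9° × sin 70° = 0.1584 × 0.9397 = 0.1488
α = arctan(0.1488) = 8.47°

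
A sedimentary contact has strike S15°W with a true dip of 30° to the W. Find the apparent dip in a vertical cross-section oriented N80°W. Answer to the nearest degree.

The strike is S15°W and the section trends N80°W; the acute angle between them is β = 85°.
tan α = tan 30° × sin 85° = 0.5774 × 0.9962 = 0.5752
apparent dip = arctan 0.5752 = 29.91°

30°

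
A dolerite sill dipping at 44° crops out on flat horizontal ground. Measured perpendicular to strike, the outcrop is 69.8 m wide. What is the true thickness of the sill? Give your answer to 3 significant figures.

48.5 m

True thickness t = w · sin(dip) = 69.8 × sin 44°
t = 69.8 × 0.6947 = 48.487 m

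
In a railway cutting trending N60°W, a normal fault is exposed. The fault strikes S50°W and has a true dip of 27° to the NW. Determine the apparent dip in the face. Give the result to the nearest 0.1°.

Angle between strike (S50°W) and section (N60°W): β = 70°.
tan(apparent dip) = tan 27° · sin 70° = 0.4788
apparent dip = arctan 0.4788 = 25.58°

25.6°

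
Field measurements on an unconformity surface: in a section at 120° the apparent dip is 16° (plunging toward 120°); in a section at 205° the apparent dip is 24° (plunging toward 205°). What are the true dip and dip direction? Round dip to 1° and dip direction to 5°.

true dip 27°, dip direction 175°

The two traces are lines in the plane: v₁ = (sin 120°·cos 16°, cos 120°·cos 16°, −sin 16°), v₂ = (sin 205°·cos 24°, cos 205°·cos 24°, −sin 24°).
Cross product v₁ × v₂ gives the pole to the plane: n ∝ (0.033, -0.445, 0.875).
True dip = arccos(n_z / |n|) = arccos(0.8908) = 27.0°.
Dip direction = atan2(0.033, -0.445) = 176° (azimuth of n's horizontal projection).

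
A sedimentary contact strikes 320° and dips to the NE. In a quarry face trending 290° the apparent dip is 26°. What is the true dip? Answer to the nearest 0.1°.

The section is 30° from the strike.
tan(true dip) = tan 26° / sin 30° = 0.9755
true dip = arctan 0.9755 = 44.29°

44.3°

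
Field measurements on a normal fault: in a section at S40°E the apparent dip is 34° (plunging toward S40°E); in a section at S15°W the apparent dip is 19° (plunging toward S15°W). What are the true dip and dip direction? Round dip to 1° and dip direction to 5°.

true dip 34°, dip direction 135°

Each apparent-dip line lies in the plane. As unit vectors (x east, y north, z up), v₁ plunges 34°→S40°E and v₂ plunges 19°→S15°W.
Cross product v₁ × v₂ gives the pole to the plane: n ∝ (0.304, -0.310, 0.642).
Dip δ = arctan(|n_h|/n_z) = arctan(0.434/0.642) = 34.1°.
Dip direction = azimuth of (n_x, n_y) = atan2(0.304, -0.310) = 136°.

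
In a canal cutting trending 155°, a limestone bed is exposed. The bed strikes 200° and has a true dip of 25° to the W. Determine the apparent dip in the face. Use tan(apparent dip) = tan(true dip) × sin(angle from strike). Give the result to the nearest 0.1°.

18.2°

Angle between strike (200°) and section (155°): β = 45°.
tan α = tan 25° × sin 45° = 0.4663 × 0.7071 = 0.3297
apparent dip = arctan 0.3297 = 18.25°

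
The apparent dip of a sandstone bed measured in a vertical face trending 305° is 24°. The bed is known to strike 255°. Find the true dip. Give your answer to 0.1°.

30.2°

β = acute angle between strike 255° and section 305° = 50°.
tan(true dip) = tan 24° / sin 50° = 0.5812
true dip = arctan 0.5812 = 30.17°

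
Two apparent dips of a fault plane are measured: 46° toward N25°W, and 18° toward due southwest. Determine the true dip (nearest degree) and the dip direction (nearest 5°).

Represent each trace as a vector plunging at its apparent dip toward its trend (east-north-up frame): v₁ = (-0.294, 0.630, -0.719), v₂ = (-0.672, -0.672, -0.309).
n = v₁ × v₂ = (-0.678, 0.393, 0.621) (taken with n_z > 0).
Dip δ = arctan(|n_h|/n_z) = arctan(0.784/0.621) = 51.6°.
Dip direction = atan2(-0.678, 0.393) = 300° (azimuth of n's horizontal projection).

true dip 52°, dip direction 300°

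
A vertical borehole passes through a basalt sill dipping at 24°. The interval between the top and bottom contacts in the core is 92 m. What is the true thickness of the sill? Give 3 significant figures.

84.0 m

True thickness t = h · cos(dip) = 92 × cos 24°
t = 92 × 0.9135 = 84.046 m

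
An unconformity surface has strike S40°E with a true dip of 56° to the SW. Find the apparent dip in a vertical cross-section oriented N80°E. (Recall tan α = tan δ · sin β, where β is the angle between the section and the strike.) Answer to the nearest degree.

The section lies 60° from the strike.
tan(apparent dip) = tan 56° · sin 60° = 1.2839
apparent dip = arctan 1.2839 = 52.09°

52°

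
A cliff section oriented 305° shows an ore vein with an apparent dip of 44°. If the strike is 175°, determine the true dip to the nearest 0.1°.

The section is 50° from the strike.
tan δ = tan α / sin β = tan 44° / sin 50° = 0.9657 / 0.7660 = 1.2606
true dip = arctan 1.2606 = 51.58°

51.6°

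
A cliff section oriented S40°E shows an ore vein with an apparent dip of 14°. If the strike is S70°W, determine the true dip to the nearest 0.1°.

14.9°

The section is 70° from the strike.
tan δ = tan α / sin β = tan 14° / sin 70° = 0.2493 / 0.9397 = 0.2653
true dip = arctan 0.2653 = 14.86°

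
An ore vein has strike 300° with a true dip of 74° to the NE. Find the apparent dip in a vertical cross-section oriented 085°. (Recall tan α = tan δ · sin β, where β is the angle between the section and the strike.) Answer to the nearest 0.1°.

The strike is 300° and the section trends 085°; the acute angle between them is β = 35°.
tan α = tan 74° × sin 35° = 3.4874 × 0.5736 = 2.0003
apparent dip = arctan 2.0003 = 63.44°

63.4°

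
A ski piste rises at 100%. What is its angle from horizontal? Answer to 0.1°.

45.0°

tan θ = 100/100 = 1.0000
θ = arctan(1.0000) = 45.00°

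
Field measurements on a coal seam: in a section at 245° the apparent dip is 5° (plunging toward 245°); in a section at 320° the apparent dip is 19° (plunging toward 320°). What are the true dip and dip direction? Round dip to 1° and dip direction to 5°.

true dip 19°, dip direction 320°

Each apparent-dip line lies in the plane. As unit vectors (x east, y north, z up), v₁ plunges 5°→245° and v₂ plunges 19°→320°.
Cross product v₁ × v₂ gives the pole to the plane: n ∝ (-0.200, 0.241, 0.910).
tan δ = √(n_x²+n_y²)/n_z = 0.313/0.910, so δ = 19.0°.
Dip direction = atan2(-0.200, 0.241) = 320° (azimuth of n's horizontal projection).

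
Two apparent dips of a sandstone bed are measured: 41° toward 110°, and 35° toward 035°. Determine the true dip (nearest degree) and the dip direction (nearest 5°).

true dip 45°, dip direction 080°

Represent each trace as a vector plunging at its apparent dip toward its trend (east-north-up frame): v₁ = (0.709, -0.258, -0.656), v₂ = (0.470, 0.671, -0.574).
n = v₁ × v₂ = (0.588, 0.099, 0.597) (taken with n_z > 0).
Dip δ = arctan(|n_h|/n_z) = arctan(0.596/0.597) = 45.0°.
Dip direction = azimuth of (n_x, n_y) = atan2(0.588, 0.099) = 80°.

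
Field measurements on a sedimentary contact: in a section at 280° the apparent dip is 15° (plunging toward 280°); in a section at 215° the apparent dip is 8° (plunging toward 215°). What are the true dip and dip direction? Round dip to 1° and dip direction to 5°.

true dip 15°, dip direction 275°

Represent each trace as a vector plunging at its apparent dip toward its trend (east-north-up frame): v₁ = (-0.951, 0.168, -0.259), v₂ = (-0.568, -0.811, -0.139).
Cross product v₁ × v₂ gives the pole to the plane: n ∝ (-0.233, 0.015, 0.867).
tan δ = √(n_x²+n_y²)/n_z = 0.234/0.867, so δ = 15.1°.
The horizontal component of n points toward azimuth atan2(n_x, n_y) = 274°, the dip direction.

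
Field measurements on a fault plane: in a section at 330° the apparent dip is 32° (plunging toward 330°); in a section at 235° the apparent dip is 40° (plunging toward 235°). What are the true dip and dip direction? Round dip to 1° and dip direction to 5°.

true dip 48°, dip direction 275°

The two traces are lines in the plane: v₁ = (sin 330°·cos 32°, cos 330°·cos 32°, −sin 32°), v₂ = (sin 235°·cos 40°, cos 235°·cos 40°, −sin 40°).
Cross product v₁ × v₂ gives the pole to the plane: n ∝ (-0.705, 0.060, 0.647).
tan δ = √(n_x²+n_y²)/n_z = 0.707/0.647, so δ = 47.5°.
The horizontal component of n points toward azimuth atan2(n_x, n_y) = 275°, the dip direction.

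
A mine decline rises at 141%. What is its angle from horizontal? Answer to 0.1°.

tan θ = 141/100 = 1.4100
θ = arctan(1.4100) = 54.65°

54.7°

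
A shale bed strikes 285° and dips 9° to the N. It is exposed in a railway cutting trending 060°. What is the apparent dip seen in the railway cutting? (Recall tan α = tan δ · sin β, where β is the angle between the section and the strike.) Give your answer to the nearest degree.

The section lies 45° from the strike.
tan α = tan 9° × sin 45° = 0.1584 × 0.7071 = 0.1120
α = arctan(0.1120) = 6.39°

6°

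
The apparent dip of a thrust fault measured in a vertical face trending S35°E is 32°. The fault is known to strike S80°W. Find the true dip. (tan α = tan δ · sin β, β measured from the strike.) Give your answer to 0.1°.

34.6°

The section is 65° from the strike.
tan δ = tan α / sin β = tan 32° / sin 65° = 0.6249 / 0.9063 = 0.6895
true dip = arctan 0.6895 = 34.58°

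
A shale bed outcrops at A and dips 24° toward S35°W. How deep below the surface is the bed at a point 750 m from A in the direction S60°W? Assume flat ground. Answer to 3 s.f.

The hole lies 25° from the dip direction, so the down-dip offset is 750 × cos 25° = 679.73 m.
Depth = down-dip offset × tan(dip) = 679.73 × tan 24° = 679.73 × 0.4452
Depth = 302.64 m

303 m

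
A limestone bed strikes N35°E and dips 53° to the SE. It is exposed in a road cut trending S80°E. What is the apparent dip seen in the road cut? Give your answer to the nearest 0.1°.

The section lies 65° from the strike.
tan α = tan 53° × sin 65° = 1.3270 × 0.9063 = 1.2027
α = arctan(1.2027) = 50.26°

50.3°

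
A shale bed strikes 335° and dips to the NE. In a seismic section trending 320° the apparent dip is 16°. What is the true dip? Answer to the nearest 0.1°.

The section is 15° from the strike.
tan(true dip) = tan 16° / sin 15° = 1.1079
true dip = arctan 1.1079 = 47.93°

47.9°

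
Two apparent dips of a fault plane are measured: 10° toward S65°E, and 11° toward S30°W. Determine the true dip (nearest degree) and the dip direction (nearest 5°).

Each apparent-dip line lies in the plane. As unit vectors (x east, y north, z up), v₁ plunges 10°→S65°E and v₂ plunges 11°→S30°W.
The plane normal is n = v₁ × v₂ ∝ (0.068, -0.256, 0.963).
Dip δ = arctan(|n_h|/n_z) = arctan(0.264/0.963) = 15.4°.
Dip direction = atan2(0.068, -0.256) = 165° (azimuth of n's horizontal projection).

true dip 15°, dip direction 165°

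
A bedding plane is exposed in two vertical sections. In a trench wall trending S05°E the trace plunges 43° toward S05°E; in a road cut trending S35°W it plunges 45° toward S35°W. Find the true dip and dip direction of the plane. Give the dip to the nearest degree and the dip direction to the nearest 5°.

The two traces are lines in the plane: v₁ = (sin 175°·cos 43°, cos 175°·cos 43°, −sin 43°), v₂ = (sin 215°·cos 45°, cos 215°·cos 45°, −sin 45°).
n = v₁ × v₂ = (-0.120, -0.322, 0.332) (taken with n_z > 0).
tan δ = √(n_x²+n_y²)/n_z = 0.343/0.332, so δ = 45.9°.
The horizontal component of n points toward azimuth atan2(n_x, n_y) = 200°, the dip direction.

true dip 46°, dip direction 200°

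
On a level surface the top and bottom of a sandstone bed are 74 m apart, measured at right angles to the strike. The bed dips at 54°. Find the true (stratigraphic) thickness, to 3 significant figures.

True thickness t = w · sin(dip) = 74 × sin 54°
t = 74 × 0.8090 = 59.867 m

59.9 m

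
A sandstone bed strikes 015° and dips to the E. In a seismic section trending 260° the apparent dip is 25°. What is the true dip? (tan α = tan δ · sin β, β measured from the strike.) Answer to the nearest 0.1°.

27.2°

The section is 65° from the strike.
tan(true dip) = tan 25° / sin 65° = 0.5145
δ = arctan(0.5145) = 27.23°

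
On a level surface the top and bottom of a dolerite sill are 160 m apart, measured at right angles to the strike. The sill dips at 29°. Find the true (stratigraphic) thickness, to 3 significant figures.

77.6 m

True thickness t = w · sin(dip) = 160 × sin 29°
t = 160 × 0.4848 = 77.570 m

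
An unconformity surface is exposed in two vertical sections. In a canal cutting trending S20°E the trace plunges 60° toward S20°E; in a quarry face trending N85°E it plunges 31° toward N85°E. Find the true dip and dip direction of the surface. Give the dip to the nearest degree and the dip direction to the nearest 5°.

Represent each trace as a vector plunging at its apparent dip toward its trend (east-north-up frame): v₁ = (0.171, -0.470, -0.866), v₂ = (0.854, 0.075, -0.515).
n = v₁ × v₂ = (0.307, -0.651, 0.414) (taken with n_z > 0).
Dip δ = arctan(|n_h|/n_z) = arctan(0.720/0.414) = 60.1°.
Dip direction = atan2(0.307, -0.651) = 155° (azimuth of n's horizontal projection).

true dip 60°, dip direction 155°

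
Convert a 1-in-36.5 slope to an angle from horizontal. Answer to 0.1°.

1.6°

tan θ = 1/36.5 = 0.0274
θ = arctan(0.0274) = 1.57°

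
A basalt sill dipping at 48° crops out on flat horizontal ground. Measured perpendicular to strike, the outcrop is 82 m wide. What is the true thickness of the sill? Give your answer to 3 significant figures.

60.9 m

True thickness t = w · sin(dip) = 82 × sin 48°
t = 82 × 0.7431 = 60.938 m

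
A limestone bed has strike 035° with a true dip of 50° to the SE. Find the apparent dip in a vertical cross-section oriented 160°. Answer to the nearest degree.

44°

The section lies 55° from the strike.
tan α = tan 50° × sin 55° = 1.1918 × 0.8192 = 0.9762
apparent dip = arctan 0.9762 = 44.31°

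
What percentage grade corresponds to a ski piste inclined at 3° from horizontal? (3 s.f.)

grade % = 100 × tan 3° = 100 × 0.0524

5.24%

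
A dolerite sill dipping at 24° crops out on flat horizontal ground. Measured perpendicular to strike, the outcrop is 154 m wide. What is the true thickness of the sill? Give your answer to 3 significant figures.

62.6 m

True thickness t = w · sin(dip) = 154 × sin 24°
t = 154 × 0.4067 = 62.637 m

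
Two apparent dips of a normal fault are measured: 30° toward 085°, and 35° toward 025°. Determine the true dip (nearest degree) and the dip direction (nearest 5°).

true dip 37°, dip direction 045°

Represent each trace as a vector plunging at its apparent dip toward its trend (east-north-up frame): v₁ = (0.863, 0.075, -0.500), v₂ = (0.346, 0.742, -0.574).
Cross product v₁ × v₂ gives the pole to the plane: n ∝ (0.328, 0.322, 0.614).
Dip δ = arctan(|n_h|/n_z) = arctan(0.459/0.614) = 36.8°.
Dip direction = atan2(0.328, 0.322) = 46° (azimuth of n's horizontal projection).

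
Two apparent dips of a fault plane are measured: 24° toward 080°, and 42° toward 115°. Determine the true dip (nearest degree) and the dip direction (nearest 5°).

The two traces are lines in the plane: v₁ = (sin 80°·cos 24°, cos 80°·cos 24°, −sin 24°), v₂ = (sin 115°·cos 42°, cos 115°·cos 42°, −sin 42°).
n = v₁ × v₂ = (0.234, -0.328, 0.389) (taken with n_z > 0).
tan δ = √(n_x²+n_y²)/n_z = 0.403/0.389, so δ = 46.0°.
The horizontal component of n points toward azimuth atan2(n_x, n_y) = 145°, the dip direction.

true dip 46°, dip direction 145°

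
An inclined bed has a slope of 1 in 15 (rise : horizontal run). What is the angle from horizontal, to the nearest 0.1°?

3.8°

tan θ = 1/15 = 0.0667
θ = arctan(0.0667) = 3.81°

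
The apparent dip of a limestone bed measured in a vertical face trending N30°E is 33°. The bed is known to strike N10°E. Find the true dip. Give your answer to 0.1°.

62.2°

The section is 20° from the strike.
tan(true dip) = tan 33° / sin 20° = 1.8987
true dip = arctan 1.8987 = 62.23°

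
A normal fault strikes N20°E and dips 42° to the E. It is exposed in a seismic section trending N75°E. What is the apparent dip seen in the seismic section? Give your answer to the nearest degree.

36°

The section lies 55° from the strike.
tan α = tan 42° × sin 55° = 0.9004 × 0.8192 = 0.7376
apparent dip = arctan 0.7376 = 36.41°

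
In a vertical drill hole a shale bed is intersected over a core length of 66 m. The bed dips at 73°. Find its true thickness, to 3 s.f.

True thickness t = h · cos(dip) = 66 × cos 73°
t = 66 × 0.2924 = 19.297 m

19.3 m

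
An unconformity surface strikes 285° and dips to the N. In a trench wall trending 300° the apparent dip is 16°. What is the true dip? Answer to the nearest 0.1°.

β = acute angle between strike 285° and section 300° = 15°.
tan(true dip) = tan 16° / sin 15° = 1.1079
δ = arctan(1.1079) = 47.93°

47.9°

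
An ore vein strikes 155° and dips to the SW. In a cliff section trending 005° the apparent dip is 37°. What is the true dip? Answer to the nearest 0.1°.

56.4°

The section is 30° from the strike.
tan(true dip) = tan 37° / sin 30° = 1.5071
δ = arctan(1.5071) = 56.43°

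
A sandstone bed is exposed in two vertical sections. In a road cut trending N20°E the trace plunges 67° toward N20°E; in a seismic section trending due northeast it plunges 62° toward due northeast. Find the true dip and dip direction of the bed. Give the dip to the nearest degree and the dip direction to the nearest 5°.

true dip 68°, dip direction 005°

The two traces are lines in the plane: v₁ = (sin 20°·cos 67°, cos 20°·cos 67°, −sin 67°), v₂ = (sin 45°·cos 62°, cos 45°·cos 62°, −sin 62°).
n = v₁ × v₂ = (0.019, 0.188, 0.078) (taken with n_z > 0).
Dip δ = arctan(|n_h|/n_z) = arctan(0.189/0.078) = 67.6°.
Dip direction = azimuth of (n_x, n_y) = atan2(0.019, 0.188) = 6°.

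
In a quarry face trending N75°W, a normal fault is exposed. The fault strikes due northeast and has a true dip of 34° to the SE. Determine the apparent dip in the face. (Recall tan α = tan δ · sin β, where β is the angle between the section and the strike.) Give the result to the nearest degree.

30°

Angle between strike (due northeast) and section (N75°W): β = 60°.
tan(apparent dip) = tan 34° · sin 60° = 0.5841
α = arctan(0.5841) = 30.29°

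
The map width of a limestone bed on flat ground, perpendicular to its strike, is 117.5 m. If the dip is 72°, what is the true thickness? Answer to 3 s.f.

112 m

True thickness t = w · sin(dip) = 117.5 × sin 72°
t = 117.5 × 0.9511 = 111.749 m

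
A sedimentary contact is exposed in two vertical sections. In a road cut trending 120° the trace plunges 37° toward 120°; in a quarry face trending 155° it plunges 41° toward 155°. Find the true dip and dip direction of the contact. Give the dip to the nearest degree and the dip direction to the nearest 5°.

true dip 41°, dip direction 150°

Represent each trace as a vector plunging at its apparent dip toward its trend (east-north-up frame): v₁ = (0.692, -0.399, -0.602), v₂ = (0.319, -0.684, -0.656).
n = v₁ × v₂ = (0.150, -0.262, 0.346) (taken with n_z > 0).
Dip δ = arctan(|n_h|/n_z) = arctan(0.302/0.346) = 41.1°.
Dip direction = atan2(0.150, -0.262) = 150° (azimuth of n's horizontal projection).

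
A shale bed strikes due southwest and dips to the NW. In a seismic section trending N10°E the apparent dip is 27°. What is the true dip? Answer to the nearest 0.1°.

41.6°

The section is 35° from the strike.
tan(true dip) = tan 27° / sin 35° = 0.8883
δ = arctan(0.8883) = 41.62°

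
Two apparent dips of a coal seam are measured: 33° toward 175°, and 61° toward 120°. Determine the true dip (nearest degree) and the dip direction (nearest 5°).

true dip 62°, dip direction 105°

Each apparent-dip line lies in the plane. As unit vectors (x east, y north, z up), v₁ plunges 33°→175° and v₂ plunges 61°→120°.
The plane normal is n = v₁ × v₂ ∝ (0.599, -0.165, 0.333).
tan δ = √(n_x²+n_y²)/n_z = 0.621/0.333, so δ = 61.8°.
The horizontal component of n points toward azimuth atan2(n_x, n_y) = 105°, the dip direction.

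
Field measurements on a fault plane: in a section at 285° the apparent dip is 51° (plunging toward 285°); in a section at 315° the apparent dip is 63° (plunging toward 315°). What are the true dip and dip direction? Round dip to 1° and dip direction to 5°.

true dip 65°, dip direction 340°

Each apparent-dip line lies in the plane. As unit vectors (x east, y north, z up), v₁ plunges 51°→285° and v₂ plunges 63°→315°.
n = v₁ × v₂ = (-0.104, 0.292, 0.143) (taken with n_z > 0).
tan δ = √(n_x²+n_y²)/n_z = 0.310/0.143, so δ = 65.3°.
Dip direction = azimuth of (n_x, n_y) = atan2(-0.104, 0.292) = 340°.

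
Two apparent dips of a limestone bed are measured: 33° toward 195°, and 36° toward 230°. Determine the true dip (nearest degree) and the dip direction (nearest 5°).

Represent each trace as a vector plunging at its apparent dip toward its trend (east-north-up frame): v₁ = (-0.217, -0.810, -0.545), v₂ = (-0.620, -0.520, -0.588).
Cross product v₁ × v₂ gives the pole to the plane: n ∝ (-0.193, -0.210, 0.389).
Dip δ = arctan(|n_h|/n_z) = arctan(0.285/0.389) = 36.2°.
Dip direction = atan2(-0.193, -0.210) = 223° (azimuth of n's horizontal projection).

true dip 36°, dip direction 225°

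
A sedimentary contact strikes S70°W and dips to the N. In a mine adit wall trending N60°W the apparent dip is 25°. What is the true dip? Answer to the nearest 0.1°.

β = acute angle between strike S70°W and section N60°W = 50°.
tan δ = tan α / sin β = tan 25° / sin 50° = 0.4663 / 0.7660 = 0.6087
δ = arctan(0.6087) = 31.33°

31.3°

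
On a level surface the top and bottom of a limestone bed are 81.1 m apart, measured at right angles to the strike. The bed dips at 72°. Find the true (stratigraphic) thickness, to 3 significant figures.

True thickness t = w · sin(dip) = 81.1 × sin 72°
t = 81.1 × 0.9511 = 77.131 m

77.1 m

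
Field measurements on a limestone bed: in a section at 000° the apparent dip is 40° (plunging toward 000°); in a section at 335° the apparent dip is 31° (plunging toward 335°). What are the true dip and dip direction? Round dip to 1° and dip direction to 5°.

true dip 43°, dip direction 025°

Each apparent-dip line lies in the plane. As unit vectors (x east, y north, z up), v₁ plunges 40°→000° and v₂ plunges 31°→335°.
n = v₁ × v₂ = (0.105, 0.233, 0.278) (taken with n_z > 0).
True dip = arccos(n_z / |n|) = arccos(0.7359) = 42.6°.
Dip direction = azimuth of (n_x, n_y) = atan2(0.105, 0.233) = 24°.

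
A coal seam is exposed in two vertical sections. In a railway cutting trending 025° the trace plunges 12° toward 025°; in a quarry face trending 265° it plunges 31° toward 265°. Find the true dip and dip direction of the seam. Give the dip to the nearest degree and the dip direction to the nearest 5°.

true dip 40°, dip direction 310°

Represent each trace as a vector plunging at its apparent dip toward its trend (east-north-up frame): v₁ = (0.413, 0.887, -0.208), v₂ = (-0.854, -0.075, -0.515).
Cross product v₁ × v₂ gives the pole to the plane: n ∝ (-0.472, 0.390, 0.726).
Dip δ = arctan(|n_h|/n_z) = arctan(0.613/0.726) = 40.2°.
Dip direction = atan2(-0.472, 0.390) = 310° (azimuth of n's horizontal projection).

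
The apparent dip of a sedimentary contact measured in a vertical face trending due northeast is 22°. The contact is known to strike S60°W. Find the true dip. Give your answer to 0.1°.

β = acute angle between strike S60°W and section due northeast = 15°.
tan(true dip) = tan 22° / sin 15° = 1.5610
true dip = arctan 1.5610 = 57.36°

57.4°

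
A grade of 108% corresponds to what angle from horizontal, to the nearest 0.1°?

tan θ = 108/100 = 1.0800
θ = arctan(1.0800) = 47.20°

47.2°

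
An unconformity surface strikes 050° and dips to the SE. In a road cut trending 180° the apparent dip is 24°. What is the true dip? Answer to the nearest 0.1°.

The section is 50° from the strike.
tan(true dip) = tan 24° / sin 50° = 0.5812
δ = arctan(0.5812) = 30.17°

30.2°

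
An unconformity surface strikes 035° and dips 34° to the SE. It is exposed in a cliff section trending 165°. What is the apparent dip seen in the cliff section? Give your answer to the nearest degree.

The section lies 50° from the strike.
tan α = tan 34° × sin 50° = 0.6745 × 0.7660 = 0.5167
α = arctan(0.5167) = 27.33°

27°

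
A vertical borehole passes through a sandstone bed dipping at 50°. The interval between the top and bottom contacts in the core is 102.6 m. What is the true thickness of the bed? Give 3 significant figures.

True thickness t = h · cos(dip) = 102.6 × cos 50°
t = 102.6 × 0.6428 = 65.950 m

66.0 m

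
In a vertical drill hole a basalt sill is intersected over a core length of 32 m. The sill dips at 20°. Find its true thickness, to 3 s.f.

True thickness t = h · cos(dip) = 32 × cos 20°
t = 32 × 0.9397 = 30.070 m

30.1 m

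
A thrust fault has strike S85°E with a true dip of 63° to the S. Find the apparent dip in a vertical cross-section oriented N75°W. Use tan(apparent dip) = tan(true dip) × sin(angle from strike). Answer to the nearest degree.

Angle between strike (S85°E) and section (N75°W): β = 10°.
tan α = tan 63° × sin 10° = 1.9626 × 0.1736 = 0.3408
apparent dip = arctan 0.3408 = 18.82°

19°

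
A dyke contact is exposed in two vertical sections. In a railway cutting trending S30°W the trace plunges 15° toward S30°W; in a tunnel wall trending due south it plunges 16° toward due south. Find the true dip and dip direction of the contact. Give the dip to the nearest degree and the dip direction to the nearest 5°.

true dip 16°, dip direction 190°

Represent each trace as a vector plunging at its apparent dip toward its trend (east-north-up frame): v₁ = (-0.483, -0.837, -0.259), v₂ = (0.000, -0.961, -0.276).
n = v₁ × v₂ = (-0.018, -0.133, 0.464) (taken with n_z > 0).
Dip δ = arctan(|n_h|/n_z) = arctan(0.134/0.464) = 16.1°.
Dip direction = azimuth of (n_x, n_y) = atan2(-0.018, -0.133) = 188°.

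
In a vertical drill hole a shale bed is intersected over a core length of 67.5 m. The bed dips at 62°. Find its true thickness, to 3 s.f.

True thickness t = h · cos(dip) = 67.5 × cos 62°
t = 67.5 × 0.4695 = 31.689 m

31.7 m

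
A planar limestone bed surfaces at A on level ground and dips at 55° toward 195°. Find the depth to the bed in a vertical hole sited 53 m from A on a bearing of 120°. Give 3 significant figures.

The hole lies 75° from the dip direction, so the down-dip offset is 53 × cos 75° = 13.72 m.
Depth = down-dip offset × tan(dip) = 13.72 × tan 55° = 13.72 × 1.4281
Depth = 19.59 m

19.6 m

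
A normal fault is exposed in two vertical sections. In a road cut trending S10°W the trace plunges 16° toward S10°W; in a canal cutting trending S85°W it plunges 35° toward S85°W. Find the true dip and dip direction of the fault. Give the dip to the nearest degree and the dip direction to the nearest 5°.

true dip 35°, dip direction 255°

Each apparent-dip line lies in the plane. As unit vectors (x east, y north, z up), v₁ plunges 16°→S10°W and v₂ plunges 35°→S85°W.
The plane normal is n = v₁ × v₂ ∝ (-0.523, -0.129, 0.761).
Dip δ = arctan(|n_h|/n_z) = arctan(0.539/0.761) = 35.3°.
The horizontal component of n points toward azimuth atan2(n_x, n_y) = 256°, the dip direction.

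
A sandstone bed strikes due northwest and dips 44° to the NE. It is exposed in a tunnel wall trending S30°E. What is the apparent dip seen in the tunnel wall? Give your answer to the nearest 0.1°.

The section lies 15° from the strike.
tan(apparent dip) = tan 44° · sin 15° = 0.2499
apparent dip = arctan 0.2499 = 14.03°

14.0°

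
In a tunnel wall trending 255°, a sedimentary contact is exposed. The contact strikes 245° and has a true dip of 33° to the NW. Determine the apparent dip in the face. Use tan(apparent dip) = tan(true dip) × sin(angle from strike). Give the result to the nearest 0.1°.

The section lies 10° from the strike.
tan α = tan 33° × sin 10° = 0.6494 × 0.1736 = 0.1128
α = arctan(0.1128) = 6.43°

6.4°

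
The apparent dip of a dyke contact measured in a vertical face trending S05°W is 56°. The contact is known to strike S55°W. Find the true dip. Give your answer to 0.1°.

The section is 50° from the strike.
tan(true dip) = tan 56° / sin 50° = 1.9353
true dip = arctan 1.9353 = 62.67°

62.7°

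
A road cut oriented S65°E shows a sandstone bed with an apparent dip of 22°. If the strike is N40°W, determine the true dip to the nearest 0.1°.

β = acute angle between strike N40°W and section S65°E = 25°.
tan(true dip) = tan 22° / sin 25° = 0.9560
δ = arctan(0.9560) = 43.71°

43.7°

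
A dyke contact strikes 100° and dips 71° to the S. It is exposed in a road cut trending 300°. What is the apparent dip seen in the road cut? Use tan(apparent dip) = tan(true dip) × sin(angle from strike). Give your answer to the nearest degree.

The section lies 20° from the strike.
tan α = tan 71° × sin 20° = 2.9042 × 0.3420 = 0.9933
α = arctan(0.9933) = 44.81°

45°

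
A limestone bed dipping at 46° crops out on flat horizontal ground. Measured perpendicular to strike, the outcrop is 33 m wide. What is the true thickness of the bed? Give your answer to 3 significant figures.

True thickness t = w · sin(dip) = 33 × sin 46°
t = 33 × 0.7193 = 23.738 m

23.7 m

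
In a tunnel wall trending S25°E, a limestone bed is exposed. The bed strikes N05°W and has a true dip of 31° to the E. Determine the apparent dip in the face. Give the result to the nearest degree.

12°

Angle between strike (N05°W) and section (S25°E): β = 20°.
tan α = tan 31° × sin 20° = 0.6009 × 0.3420 = 0.2055
α = arctan(0.2055) = 11.61°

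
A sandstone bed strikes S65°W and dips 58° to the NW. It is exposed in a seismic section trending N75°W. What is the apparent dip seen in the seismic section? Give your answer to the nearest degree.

46°

The strike is S65°W and the section trends N75°W; the acute angle between them is β = 40°.
tan α = tan 58° × sin 40° = 1.6003 × 0.6428 = 1.0287
α = arctan(1.0287) = 45.81°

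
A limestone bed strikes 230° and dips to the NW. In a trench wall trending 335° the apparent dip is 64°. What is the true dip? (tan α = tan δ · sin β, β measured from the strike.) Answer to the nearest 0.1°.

The section is 75° from the strike.
tan(true dip) = tan 64° / sin 75° = 2.1226
δ = arctan(2.1226) = 64.77°

64.8°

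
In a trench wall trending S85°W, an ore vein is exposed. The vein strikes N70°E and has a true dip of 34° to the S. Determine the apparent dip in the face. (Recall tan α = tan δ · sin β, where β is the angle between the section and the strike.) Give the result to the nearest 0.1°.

9.9°

The strike is N70°E and the section trends S85°W; the acute angle between them is β = 15°.
tan(apparent dip) = tan 34° · sin 15° = 0.1746
α = arctan(0.1746) = 9.90°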